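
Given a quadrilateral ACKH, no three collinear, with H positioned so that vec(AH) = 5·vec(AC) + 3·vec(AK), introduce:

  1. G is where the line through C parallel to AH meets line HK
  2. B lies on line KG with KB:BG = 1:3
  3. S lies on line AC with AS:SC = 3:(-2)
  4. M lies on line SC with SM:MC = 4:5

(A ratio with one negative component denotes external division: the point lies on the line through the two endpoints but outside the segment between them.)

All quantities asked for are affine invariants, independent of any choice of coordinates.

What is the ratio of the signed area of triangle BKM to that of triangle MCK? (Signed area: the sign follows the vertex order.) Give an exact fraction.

[BKM]:[MCK] = -83/25

Choose coordinates A = (0, 0), C = (1, 0), K = (0, 1), H = (5, 3).
1. G is where the line through C parallel to AH meets line HK ⇒ G = (8, 21/5)
2. B lies on line KG with KB:BG = 1:3 ⇒ B = (2, 9/5)
3. S lies on line AC with AS:SC = 3:(-2) ⇒ S = (3, 0)
4. M lies on line SC with SM:MC = 4:5 ⇒ M = (19/9, 0)
2·[BKM] = 166/45, 2·[MCK] = -10/9
[BKM]:[MCK] = 166/45:-10/9 = -83/25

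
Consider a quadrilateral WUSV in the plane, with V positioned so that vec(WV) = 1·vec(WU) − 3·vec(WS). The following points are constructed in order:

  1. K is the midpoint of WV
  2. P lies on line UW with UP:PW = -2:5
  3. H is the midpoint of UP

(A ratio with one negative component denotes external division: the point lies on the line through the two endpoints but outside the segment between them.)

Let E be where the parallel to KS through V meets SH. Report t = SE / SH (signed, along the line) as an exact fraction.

Assign W = (0, 0), U = (1, 0), S = (0, 1), V = (1, -3) — the answer is frame-independent, so this choice is without loss of generality.
1. K is the midpoint of WV ⇒ K = (1/2, -3/2)
2. P lies on line UW with UP:PW = -2:5 ⇒ P = (5/3, 0)
3. H is the midpoint of UP ⇒ H = (4/3, 0)
through V parallel to KS: direction (-1/2, 5/2); meets SH at E = (4/17, 14/17)
E = S + t·(H−S) with t = 3/17

t = 3/17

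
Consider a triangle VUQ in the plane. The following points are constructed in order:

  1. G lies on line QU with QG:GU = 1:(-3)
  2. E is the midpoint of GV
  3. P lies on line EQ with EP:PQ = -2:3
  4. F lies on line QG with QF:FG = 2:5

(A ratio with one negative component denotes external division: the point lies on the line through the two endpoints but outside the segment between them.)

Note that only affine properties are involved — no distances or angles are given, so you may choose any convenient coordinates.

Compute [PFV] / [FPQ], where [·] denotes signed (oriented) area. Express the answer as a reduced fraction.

Work in coordinates with V = (0, 0), U = (1, 0), Q = (0, 1).
1. G lies on line QU with QG:GU = 1:(-3) ⇒ G = (-1/2, 3/2)
2. E is the midpoint of GV ⇒ E = (-1/4, 3/4)
3. P lies on line EQ with EP:PQ = -2:3 ⇒ P = (-3/4, 1/4)
4. F lies on line QG with QF:FG = 2:5 ⇒ F = (-1/7, 8/7)
2·[PFV] = -23/28, 2·[FPQ] = 3/14
[PFV]:[FPQ] = -23/28:3/14 = -23/6

[PFV]:[FPQ] = -23/6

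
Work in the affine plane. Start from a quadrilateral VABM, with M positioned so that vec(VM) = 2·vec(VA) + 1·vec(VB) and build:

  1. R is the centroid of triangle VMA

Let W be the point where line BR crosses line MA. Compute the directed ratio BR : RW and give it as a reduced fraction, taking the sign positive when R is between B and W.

BR:RW = 5

Choose coordinates V = (0, 0), A = (1, 0), B = (0, 1), M = (2, 1).
1. R is the centroid of triangle VMA ⇒ R = (1, 1/3)
line BR meets MA at W = (6/5, 1/5)
R = B + t·(W−B) with t = 5/6, so BR:RW = 5/6:1/6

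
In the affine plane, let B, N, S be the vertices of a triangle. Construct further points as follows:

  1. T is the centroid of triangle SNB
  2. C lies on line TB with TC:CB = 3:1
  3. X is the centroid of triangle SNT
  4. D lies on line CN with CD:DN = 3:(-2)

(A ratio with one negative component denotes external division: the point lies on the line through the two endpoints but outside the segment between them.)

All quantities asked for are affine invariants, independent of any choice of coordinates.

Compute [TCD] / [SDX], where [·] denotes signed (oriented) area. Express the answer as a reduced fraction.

[TCD]:[SDX] = -27/38

Set B = (0, 0), N = (1, 0), S = (0, 1); any affine frame gives the same invariant.
1. T is the centroid of triangle SNB ⇒ T = (1/3, 1/3)
2. C lies on line TB with TC:CB = 3:1 ⇒ C = (1/12, 1/12)
3. X is the centroid of triangle SNT ⇒ X = (4/9, 4/9)
4. D lies on line CN with CD:DN = 3:(-2) ⇒ D = (17/6, -1/6)
2·[TCD] = 3/4, 2·[SDX] = -19/18
[TCD]:[SDX] = 3/4:-19/18 = -27/38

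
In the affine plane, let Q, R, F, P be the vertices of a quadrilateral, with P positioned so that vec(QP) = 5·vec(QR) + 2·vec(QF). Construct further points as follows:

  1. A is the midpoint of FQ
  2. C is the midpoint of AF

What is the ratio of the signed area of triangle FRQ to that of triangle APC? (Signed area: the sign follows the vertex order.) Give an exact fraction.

Set Q = (0, 0), R = (1, 0), F = (0, 1), P = (5, 2); any affine frame gives the same invariant.
1. A is the midpoint of FQ ⇒ A = (0, 1/2)
2. C is the midpoint of AF ⇒ C = (0, 3/4)
2·[FRQ] = -1, 2·[APC] = 5/4
[FRQ]:[APC] = -1:5/4 = -4/5

[FRQ]:[APC] = -4/5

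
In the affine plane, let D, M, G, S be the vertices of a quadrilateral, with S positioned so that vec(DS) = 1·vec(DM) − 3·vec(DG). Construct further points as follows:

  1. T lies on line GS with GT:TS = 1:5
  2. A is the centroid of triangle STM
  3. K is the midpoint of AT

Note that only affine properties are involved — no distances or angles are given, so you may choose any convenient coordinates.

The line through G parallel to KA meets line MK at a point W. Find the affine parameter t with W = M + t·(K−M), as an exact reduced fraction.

Choose coordinates D = (0, 0), M = (1, 0), G = (0, 1), S = (1, -3).
1. T lies on line GS with GT:TS = 1:5 ⇒ T = (1/6, 1/3)
2. A is the centroid of triangle STM ⇒ A = (13/18, -8/9)
3. K is the midpoint of AT ⇒ K = (4/9, -5/18)
through G parallel to KA: direction (5/18, -11/18); meets MK at W = (5/9, -2/9)
W = M + t·(K−M) with t = 4/5

t = 4/5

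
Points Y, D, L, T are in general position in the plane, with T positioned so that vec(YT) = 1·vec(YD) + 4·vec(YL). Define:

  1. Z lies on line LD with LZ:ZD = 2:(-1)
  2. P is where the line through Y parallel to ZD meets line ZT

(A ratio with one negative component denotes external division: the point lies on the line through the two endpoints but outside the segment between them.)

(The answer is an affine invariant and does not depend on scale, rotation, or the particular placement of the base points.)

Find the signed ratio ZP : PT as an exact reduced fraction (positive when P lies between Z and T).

Assign Y = (0, 0), D = (1, 0), L = (0, 1), T = (1, 4) — the answer is frame-independent, so this choice is without loss of generality.
1. Z lies on line LD with LZ:ZD = 2:(-1) ⇒ Z = (2, -1)
2. P is where the line through Y parallel to ZD meets line ZT ⇒ P = (9/4, -9/4)
P = Z + t·(T−Z) with t = -1/4, so ZP:PT = t:(1−t) = -1/4:5/4

ZP:PT = -1/5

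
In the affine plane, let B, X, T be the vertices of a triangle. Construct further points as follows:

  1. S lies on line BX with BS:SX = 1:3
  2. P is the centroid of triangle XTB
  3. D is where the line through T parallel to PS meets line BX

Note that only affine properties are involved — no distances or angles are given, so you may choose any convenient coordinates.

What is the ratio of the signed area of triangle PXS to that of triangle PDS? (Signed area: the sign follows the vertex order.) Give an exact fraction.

Assign B = (0, 0), X = (1, 0), T = (0, 1) — the answer is frame-independent, so this choice is without loss of generality.
1. S lies on line BX with BS:SX = 1:3 ⇒ S = (1/4, 0)
2. P is the centroid of triangle XTB ⇒ P = (1/3, 1/3)
3. D is where the line through T parallel to PS meets line BX ⇒ D = (-1/4, 0)
2·[PXS] = -1/4, 2·[PDS] = 1/6
[PXS]:[PDS] = -1/4:1/6 = -3/2

[PXS]:[PDS] = -3/2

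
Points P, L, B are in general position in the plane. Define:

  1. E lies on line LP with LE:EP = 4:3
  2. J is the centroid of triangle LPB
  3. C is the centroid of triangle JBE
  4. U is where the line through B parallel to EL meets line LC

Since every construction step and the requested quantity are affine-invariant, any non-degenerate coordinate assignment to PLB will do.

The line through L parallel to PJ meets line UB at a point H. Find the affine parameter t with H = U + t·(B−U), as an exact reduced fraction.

t = 75/19

Assign P = (0, 0), L = (1, 0), B = (0, 1) — the answer is frame-independent, so this choice is without loss of generality.
1. E lies on line LP with LE:EP = 4:3 ⇒ E = (3/7, 0)
2. J is the centroid of triangle LPB ⇒ J = (1/3, 1/3)
3. C is the centroid of triangle JBE ⇒ C = (16/63, 4/9)
4. U is where the line through B parallel to EL meets line LC ⇒ U = (-19/28, 1)
through L parallel to PJ: direction (1/3, 1/3); meets UB at H = (2, 1)
H = U + t·(B−U) with t = 75/19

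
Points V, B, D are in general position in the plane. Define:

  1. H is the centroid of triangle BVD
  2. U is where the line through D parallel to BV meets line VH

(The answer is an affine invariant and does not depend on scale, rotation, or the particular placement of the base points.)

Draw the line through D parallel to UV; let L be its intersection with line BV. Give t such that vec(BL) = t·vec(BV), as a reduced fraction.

t = 2

Set V = (0, 0), B = (1, 0), D = (0, 1); any affine frame gives the same invariant.
1. H is the centroid of triangle BVD ⇒ H = (1/3, 1/3)
2. U is where the line through D parallel to BV meets line VH ⇒ U = (1, 1)
through D parallel to UV: direction (-1, -1); meets BV at L = (-1, 0)
L = B + t·(V−B) with t = 2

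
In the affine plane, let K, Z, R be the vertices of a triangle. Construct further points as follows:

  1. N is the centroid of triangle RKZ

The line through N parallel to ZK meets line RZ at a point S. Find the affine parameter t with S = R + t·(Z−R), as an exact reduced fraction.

Assign K = (0, 0), Z = (1, 0), R = (0, 1) — the answer is frame-independent, so this choice is without loss of generality.
1. N is the centroid of triangle RKZ ⇒ N = (1/3, 1/3)
through N parallel to ZK: direction (-1, 0); meets RZ at S = (2/3, 1/3)
S = R + t·(Z−R) with t = 2/3

t = 2/3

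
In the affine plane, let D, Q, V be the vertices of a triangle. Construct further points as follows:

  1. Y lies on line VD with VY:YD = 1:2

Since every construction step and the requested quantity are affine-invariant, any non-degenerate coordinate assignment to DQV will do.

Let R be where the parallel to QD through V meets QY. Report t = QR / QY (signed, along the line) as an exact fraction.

Set D = (0, 0), Q = (1, 0), V = (0, 1); any affine frame gives the same invariant.
1. Y lies on line VD with VY:YD = 1:2 ⇒ Y = (0, 2/3)
through V parallel to QD: direction (-1, 0); meets QY at R = (-1/2, 1)
R = Q + t·(Y−Q) with t = 3/2

t = 3/2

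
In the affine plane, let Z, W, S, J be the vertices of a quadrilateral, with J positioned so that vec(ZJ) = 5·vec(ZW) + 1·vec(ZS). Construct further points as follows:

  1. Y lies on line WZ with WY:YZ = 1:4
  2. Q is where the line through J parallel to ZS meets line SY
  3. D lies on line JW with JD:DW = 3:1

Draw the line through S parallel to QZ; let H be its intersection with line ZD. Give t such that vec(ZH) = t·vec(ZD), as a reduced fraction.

Choose coordinates Z = (0, 0), W = (1, 0), S = (0, 1), J = (5, 1).
1. Y lies on line WZ with WY:YZ = 1:4 ⇒ Y = (4/5, 0)
2. Q is where the line through J parallel to ZS meets line SY ⇒ Q = (5, -21/4)
3. D lies on line JW with JD:DW = 3:1 ⇒ D = (2, 1/4)
through S parallel to QZ: direction (-5, 21/4); meets ZD at H = (40/47, 5/47)
H = Z + t·(D−Z) with t = 20/47

t = 20/47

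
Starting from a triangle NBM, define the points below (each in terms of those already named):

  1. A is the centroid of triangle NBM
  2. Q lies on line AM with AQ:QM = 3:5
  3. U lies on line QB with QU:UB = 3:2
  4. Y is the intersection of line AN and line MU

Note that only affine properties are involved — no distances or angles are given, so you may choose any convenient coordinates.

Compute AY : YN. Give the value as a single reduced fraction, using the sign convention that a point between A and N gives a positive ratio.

AY:YN = -12/41

Assign N = (0, 0), B = (1, 0), M = (0, 1) — the answer is frame-independent, so this choice is without loss of generality.
1. A is the centroid of triangle NBM ⇒ A = (1/3, 1/3)
2. Q lies on line AM with AQ:QM = 3:5 ⇒ Q = (5/24, 7/12)
3. U lies on line QB with QU:UB = 3:2 ⇒ U = (41/60, 7/30)
4. Y is the intersection of line AN and line MU ⇒ Y = (41/87, 41/87)
Y = A + t·(N−A) with t = -12/29, so AY:YN = t:(1−t) = -12/29:41/29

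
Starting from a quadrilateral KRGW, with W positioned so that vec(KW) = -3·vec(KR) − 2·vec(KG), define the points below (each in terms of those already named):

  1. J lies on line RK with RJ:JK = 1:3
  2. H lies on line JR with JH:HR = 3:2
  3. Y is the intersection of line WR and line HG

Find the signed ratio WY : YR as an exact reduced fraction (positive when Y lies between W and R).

Assign K = (0, 0), R = (1, 0), G = (0, 1), W = (-3, -2) — the answer is frame-independent, so this choice is without loss of generality.
1. J lies on line RK with RJ:JK = 1:3 ⇒ J = (3/4, 0)
2. H lies on line JR with JH:HR = 3:2 ⇒ H = (9/10, 0)
3. Y is the intersection of line WR and line HG ⇒ Y = (27/29, -1/29)
Y = W + t·(R−W) with t = 57/58, so WY:YR = t:(1−t) = 57/58:1/58

WY:YR = 57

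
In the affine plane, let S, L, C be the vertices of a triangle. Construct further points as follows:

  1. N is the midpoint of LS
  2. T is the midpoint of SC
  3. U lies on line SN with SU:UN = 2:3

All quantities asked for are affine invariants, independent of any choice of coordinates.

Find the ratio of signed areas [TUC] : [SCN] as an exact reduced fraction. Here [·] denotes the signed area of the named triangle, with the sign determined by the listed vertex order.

Choose coordinates S = (0, 0), L = (1, 0), C = (0, 1).
1. N is the midpoint of LS ⇒ N = (1/2, 0)
2. T is the midpoint of SC ⇒ T = (0, 1/2)
3. U lies on line SN with SU:UN = 2:3 ⇒ U = (1/5, 0)
2·[TUC] = 1/10, 2·[SCN] = -1/2
[TUC]:[SCN] = 1/10:-1/2 = -1/5

[TUC]:[SCN] = -1/5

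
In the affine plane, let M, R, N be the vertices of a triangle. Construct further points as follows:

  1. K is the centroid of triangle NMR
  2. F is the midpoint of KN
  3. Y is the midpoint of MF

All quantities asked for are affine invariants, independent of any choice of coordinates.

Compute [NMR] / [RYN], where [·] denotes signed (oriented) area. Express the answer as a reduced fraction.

[NMR]:[RYN] = -12/7

Assign M = (0, 0), R = (1, 0), N = (0, 1) — the answer is frame-independent, so this choice is without loss of generality.
1. K is the centroid of triangle NMR ⇒ K = (1/3, 1/3)
2. F is the midpoint of KN ⇒ F = (1/6, 2/3)
3. Y is the midpoint of MF ⇒ Y = (1/12, 1/3)
2·[NMR] = 1, 2·[RYN] = -7/12
[NMR]:[RYN] = 1:-7/12 = -12/7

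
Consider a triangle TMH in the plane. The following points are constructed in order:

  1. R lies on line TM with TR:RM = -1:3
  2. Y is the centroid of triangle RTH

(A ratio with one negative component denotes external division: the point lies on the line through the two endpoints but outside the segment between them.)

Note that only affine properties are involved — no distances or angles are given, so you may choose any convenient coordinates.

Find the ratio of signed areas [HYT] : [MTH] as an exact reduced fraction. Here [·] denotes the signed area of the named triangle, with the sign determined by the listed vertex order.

Work in coordinates with T = (0, 0), M = (1, 0), H = (0, 1).
1. R lies on line TM with TR:RM = -1:3 ⇒ R = (-1/2, 0)
2. Y is the centroid of triangle RTH ⇒ Y = (-1/6, 1/3)
2·[HYT] = 1/6, 2·[MTH] = -1
[HYT]:[MTH] = 1/6:-1 = -1/6

[HYT]:[MTH] = -1/6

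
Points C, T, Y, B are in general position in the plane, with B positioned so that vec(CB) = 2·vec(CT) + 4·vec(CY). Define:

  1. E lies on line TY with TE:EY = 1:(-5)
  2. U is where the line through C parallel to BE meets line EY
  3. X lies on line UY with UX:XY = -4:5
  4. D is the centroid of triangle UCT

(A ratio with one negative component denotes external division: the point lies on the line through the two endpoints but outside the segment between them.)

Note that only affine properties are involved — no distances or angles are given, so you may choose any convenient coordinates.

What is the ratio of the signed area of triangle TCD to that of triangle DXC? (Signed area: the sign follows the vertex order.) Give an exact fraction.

[TCD]:[DXC] = 17/7

Choose coordinates C = (0, 0), T = (1, 0), Y = (0, 1), B = (2, 4).
1. E lies on line TY with TE:EY = 1:(-5) ⇒ E = (5/4, -1/4)
2. U is where the line through C parallel to BE meets line EY ⇒ U = (3/20, 17/20)
3. X lies on line UY with UX:XY = -4:5 ⇒ X = (3/4, 1/4)
4. D is the centroid of triangle UCT ⇒ D = (23/60, 17/60)
2·[TCD] = -17/60, 2·[DXC] = -7/60
[TCD]:[DXC] = -17/60:-7/60 = 17/7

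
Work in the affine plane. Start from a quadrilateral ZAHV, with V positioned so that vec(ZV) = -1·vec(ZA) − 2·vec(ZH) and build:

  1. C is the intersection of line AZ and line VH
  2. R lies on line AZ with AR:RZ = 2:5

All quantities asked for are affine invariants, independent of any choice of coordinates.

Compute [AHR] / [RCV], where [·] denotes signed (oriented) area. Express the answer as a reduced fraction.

Choose coordinates Z = (0, 0), A = (1, 0), H = (0, 1), V = (-1, -2).
1. C is the intersection of line AZ and line VH ⇒ C = (-1/3, 0)
2. R lies on line AZ with AR:RZ = 2:5 ⇒ R = (5/7, 0)
2·[AHR] = 2/7, 2·[RCV] = 44/21
[AHR]:[RCV] = 2/7:44/21 = 3/22

[AHR]:[RCV] = 3/22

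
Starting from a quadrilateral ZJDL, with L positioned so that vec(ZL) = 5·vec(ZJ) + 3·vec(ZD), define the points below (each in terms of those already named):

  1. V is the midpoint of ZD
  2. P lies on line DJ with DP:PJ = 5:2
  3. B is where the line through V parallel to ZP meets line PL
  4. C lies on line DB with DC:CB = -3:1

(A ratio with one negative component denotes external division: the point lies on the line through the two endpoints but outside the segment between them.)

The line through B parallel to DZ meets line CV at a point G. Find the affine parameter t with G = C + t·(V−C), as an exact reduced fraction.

Choose coordinates Z = (0, 0), J = (1, 0), D = (0, 1), L = (5, 3).
1. V is the midpoint of ZD ⇒ V = (0, 1/2)
2. P lies on line DJ with DP:PJ = 5:2 ⇒ P = (5/7, 2/7)
3. B is where the line through V parallel to ZP meets line PL ⇒ B = (20/7, 23/14)
4. C lies on line DB with DC:CB = -3:1 ⇒ C = (30/7, 55/28)
through B parallel to DZ: direction (0, -1); meets CV at G = (20/7, 31/21)
G = C + t·(V−C) with t = 1/3

t = 1/3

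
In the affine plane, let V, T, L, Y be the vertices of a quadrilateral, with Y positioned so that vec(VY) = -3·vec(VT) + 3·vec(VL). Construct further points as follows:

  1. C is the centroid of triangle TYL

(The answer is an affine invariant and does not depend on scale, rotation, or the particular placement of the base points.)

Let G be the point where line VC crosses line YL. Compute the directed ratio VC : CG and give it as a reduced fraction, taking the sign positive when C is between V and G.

Choose coordinates V = (0, 0), T = (1, 0), L = (0, 1), Y = (-3, 3).
1. C is the centroid of triangle TYL ⇒ C = (-2/3, 4/3)
line VC meets YL at G = (-3/4, 3/2)
C = V + t·(G−V) with t = 8/9, so VC:CG = 8/9:1/9

VC:CG = 8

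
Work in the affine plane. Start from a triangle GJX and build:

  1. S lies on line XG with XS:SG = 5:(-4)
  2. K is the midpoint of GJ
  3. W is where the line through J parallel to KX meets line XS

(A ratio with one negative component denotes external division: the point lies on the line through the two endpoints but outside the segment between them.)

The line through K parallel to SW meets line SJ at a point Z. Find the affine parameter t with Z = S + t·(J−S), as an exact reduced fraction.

Set G = (0, 0), J = (1, 0), X = (0, 1); any affine frame gives the same invariant.
1. S lies on line XG with XS:SG = 5:(-4) ⇒ S = (0, -4)
2. K is the midpoint of GJ ⇒ K = (1/2, 0)
3. W is where the line through J parallel to KX meets line XS ⇒ W = (0, 2)
through K parallel to SW: direction (0, 6); meets SJ at Z = (1/2, -2)
Z = S + t·(J−S) with t = 1/2

t = 1/2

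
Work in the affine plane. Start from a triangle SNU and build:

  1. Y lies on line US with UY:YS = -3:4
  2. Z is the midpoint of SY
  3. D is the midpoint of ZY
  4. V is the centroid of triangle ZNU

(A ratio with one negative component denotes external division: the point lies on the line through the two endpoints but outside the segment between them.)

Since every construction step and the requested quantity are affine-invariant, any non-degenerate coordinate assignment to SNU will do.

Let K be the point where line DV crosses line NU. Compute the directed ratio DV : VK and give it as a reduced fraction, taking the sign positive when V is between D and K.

Choose coordinates S = (0, 0), N = (1, 0), U = (0, 1).
1. Y lies on line US with UY:YS = -3:4 ⇒ Y = (0, 4)
2. Z is the midpoint of SY ⇒ Z = (0, 2)
3. D is the midpoint of ZY ⇒ D = (0, 3)
4. V is the centroid of triangle ZNU ⇒ V = (1/3, 1)
line DV meets NU at K = (2/5, 3/5)
V = D + t·(K−D) with t = 5/6, so DV:VK = 5/6:1/6

DV:VK = 5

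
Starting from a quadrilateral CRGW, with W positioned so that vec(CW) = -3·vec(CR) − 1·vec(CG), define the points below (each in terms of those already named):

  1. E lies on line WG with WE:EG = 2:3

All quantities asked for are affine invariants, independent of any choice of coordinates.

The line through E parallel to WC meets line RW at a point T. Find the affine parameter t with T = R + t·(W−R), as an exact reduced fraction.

t = 11/5

Choose coordinates C = (0, 0), R = (1, 0), G = (0, 1), W = (-3, -1).
1. E lies on line WG with WE:EG = 2:3 ⇒ E = (-9/5, -1/5)
through E parallel to WC: direction (3, 1); meets RW at T = (-39/5, -11/5)
T = R + t·(W−R) with t = 11/5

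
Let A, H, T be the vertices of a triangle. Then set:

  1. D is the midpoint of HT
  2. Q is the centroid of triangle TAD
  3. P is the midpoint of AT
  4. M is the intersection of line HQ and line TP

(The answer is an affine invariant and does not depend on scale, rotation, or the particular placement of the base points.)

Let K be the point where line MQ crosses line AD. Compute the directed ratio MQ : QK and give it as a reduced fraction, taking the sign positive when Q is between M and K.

Choose coordinates A = (0, 0), H = (1, 0), T = (0, 1).
1. D is the midpoint of HT ⇒ D = (1/2, 1/2)
2. Q is the centroid of triangle TAD ⇒ Q = (1/6, 1/2)
3. P is the midpoint of AT ⇒ P = (0, 1/2)
4. M is the intersection of line HQ and line TP ⇒ M = (0, 3/5)
line MQ meets AD at K = (3/8, 3/8)
Q = M + t·(K−M) with t = 4/9, so MQ:QK = 4/9:5/9

MQ:QK = 4/5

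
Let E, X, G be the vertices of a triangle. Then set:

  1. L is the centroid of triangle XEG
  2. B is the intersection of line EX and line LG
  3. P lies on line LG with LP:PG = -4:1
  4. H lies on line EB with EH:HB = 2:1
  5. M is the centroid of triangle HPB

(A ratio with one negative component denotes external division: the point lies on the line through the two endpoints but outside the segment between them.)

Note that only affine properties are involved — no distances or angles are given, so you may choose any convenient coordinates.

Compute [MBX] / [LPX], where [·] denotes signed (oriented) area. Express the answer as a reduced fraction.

[MBX]:[LPX] = -11/24

Choose coordinates E = (0, 0), X = (1, 0), G = (0, 1).
1. L is the centroid of triangle XEG ⇒ L = (1/3, 1/3)
2. B is the intersection of line EX and line LG ⇒ B = (1/2, 0)
3. P lies on line LG with LP:PG = -4:1 ⇒ P = (-1/9, 11/9)
4. H lies on line EB with EH:HB = 2:1 ⇒ H = (1/3, 0)
5. M is the centroid of triangle HPB ⇒ M = (13/54, 11/27)
2·[MBX] = 11/54, 2·[LPX] = -4/9
[MBX]:[LPX] = 11/54:-4/9 = -11/24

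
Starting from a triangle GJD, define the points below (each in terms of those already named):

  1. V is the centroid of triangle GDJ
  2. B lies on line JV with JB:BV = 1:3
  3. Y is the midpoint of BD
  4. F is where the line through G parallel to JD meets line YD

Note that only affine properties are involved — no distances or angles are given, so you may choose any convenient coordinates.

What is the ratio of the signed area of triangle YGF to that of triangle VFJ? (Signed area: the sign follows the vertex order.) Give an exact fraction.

Set G = (0, 0), J = (1, 0), D = (0, 1); any affine frame gives the same invariant.
1. V is the centroid of triangle GDJ ⇒ V = (1/3, 1/3)
2. B lies on line JV with JB:BV = 1:3 ⇒ B = (5/6, 1/12)
3. Y is the midpoint of BD ⇒ Y = (5/12, 13/24)
4. F is where the line through G parallel to JD meets line YD ⇒ F = (10, -10)
2·[YGF] = 115/12, 2·[VFJ] = 11/3
[YGF]:[VFJ] = 115/12:11/3 = 115/44

[YGF]:[VFJ] = 115/44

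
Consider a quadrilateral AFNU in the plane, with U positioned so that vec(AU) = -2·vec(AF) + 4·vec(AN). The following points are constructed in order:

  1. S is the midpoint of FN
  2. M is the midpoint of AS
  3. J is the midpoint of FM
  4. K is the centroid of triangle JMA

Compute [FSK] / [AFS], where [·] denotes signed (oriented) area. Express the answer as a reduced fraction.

[FSK]:[AFS] = 7/12

Assign A = (0, 0), F = (1, 0), N = (0, 1), U = (-2, 4) — the answer is frame-independent, so this choice is without loss of generality.
1. S is the midpoint of FN ⇒ S = (1/2, 1/2)
2. M is the midpoint of AS ⇒ M = (1/4, 1/4)
3. J is the midpoint of FM ⇒ J = (5/8, 1/8)
4. K is the centroid of triangle JMA ⇒ K = (7/24, 1/8)
2·[FSK] = 7/24, 2·[AFS] = 1/2
[FSK]:[AFS] = 7/24:1/2 = 7/12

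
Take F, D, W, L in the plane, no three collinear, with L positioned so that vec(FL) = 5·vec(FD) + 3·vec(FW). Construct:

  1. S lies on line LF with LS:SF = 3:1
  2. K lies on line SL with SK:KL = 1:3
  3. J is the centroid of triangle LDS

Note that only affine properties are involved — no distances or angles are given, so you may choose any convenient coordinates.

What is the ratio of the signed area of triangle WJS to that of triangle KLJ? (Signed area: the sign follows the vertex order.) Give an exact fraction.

Choose coordinates F = (0, 0), D = (1, 0), W = (0, 1), L = (5, 3).
1. S lies on line LF with LS:SF = 3:1 ⇒ S = (5/4, 3/4)
2. K lies on line SL with SK:KL = 1:3 ⇒ K = (35/16, 21/16)
3. J is the centroid of triangle LDS ⇒ J = (29/12, 5/4)
2·[WJS] = -11/12, 2·[KLJ] = -9/16
[WJS]:[KLJ] = -11/12:-9/16 = 44/27

[WJS]:[KLJ] = 44/27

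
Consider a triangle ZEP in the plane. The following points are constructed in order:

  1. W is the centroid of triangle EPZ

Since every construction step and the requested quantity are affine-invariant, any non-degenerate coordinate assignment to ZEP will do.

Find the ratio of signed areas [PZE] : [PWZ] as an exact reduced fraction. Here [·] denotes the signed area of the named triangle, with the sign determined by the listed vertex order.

[PZE]:[PWZ] = -3

Choose coordinates Z = (0, 0), E = (1, 0), P = (0, 1).
1. W is the centroid of triangle EPZ ⇒ W = (1/3, 1/3)
2·[PZE] = 1, 2·[PWZ] = -1/3
[PZE]:[PWZ] = 1:-1/3 = -3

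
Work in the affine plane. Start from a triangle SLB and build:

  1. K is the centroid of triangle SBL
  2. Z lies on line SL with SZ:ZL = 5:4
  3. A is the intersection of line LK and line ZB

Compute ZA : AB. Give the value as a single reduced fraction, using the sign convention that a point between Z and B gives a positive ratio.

ZA:AB = 4/9

Set S = (0, 0), L = (1, 0), B = (0, 1); any affine frame gives the same invariant.
1. K is the centroid of triangle SBL ⇒ K = (1/3, 1/3)
2. Z lies on line SL with SZ:ZL = 5:4 ⇒ Z = (5/9, 0)
3. A is the intersection of line LK and line ZB ⇒ A = (5/13, 4/13)
A = Z + t·(B−Z) with t = 4/13, so ZA:AB = t:(1−t) = 4/13:9/13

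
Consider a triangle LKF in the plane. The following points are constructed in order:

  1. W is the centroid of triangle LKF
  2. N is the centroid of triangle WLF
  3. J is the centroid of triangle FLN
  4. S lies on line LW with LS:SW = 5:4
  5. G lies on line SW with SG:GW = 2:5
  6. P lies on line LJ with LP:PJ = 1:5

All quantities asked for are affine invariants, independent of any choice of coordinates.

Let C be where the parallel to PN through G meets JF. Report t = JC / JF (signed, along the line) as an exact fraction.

t = -140/99

Set L = (0, 0), K = (1, 0), F = (0, 1); any affine frame gives the same invariant.
1. W is the centroid of triangle LKF ⇒ W = (1/3, 1/3)
2. N is the centroid of triangle WLF ⇒ N = (1/9, 4/9)
3. J is the centroid of triangle FLN ⇒ J = (1/27, 13/27)
4. S lies on line LW with LS:SW = 5:4 ⇒ S = (5/27, 5/27)
5. G lies on line SW with SG:GW = 2:5 ⇒ G = (43/189, 43/189)
6. P lies on line LJ with LP:PJ = 1:5 ⇒ P = (1/162, 13/162)
through G parallel to PN: direction (17/162, 59/162); meets JF at C = (239/2673, -673/2673)
C = J + t·(F−J) with t = -140/99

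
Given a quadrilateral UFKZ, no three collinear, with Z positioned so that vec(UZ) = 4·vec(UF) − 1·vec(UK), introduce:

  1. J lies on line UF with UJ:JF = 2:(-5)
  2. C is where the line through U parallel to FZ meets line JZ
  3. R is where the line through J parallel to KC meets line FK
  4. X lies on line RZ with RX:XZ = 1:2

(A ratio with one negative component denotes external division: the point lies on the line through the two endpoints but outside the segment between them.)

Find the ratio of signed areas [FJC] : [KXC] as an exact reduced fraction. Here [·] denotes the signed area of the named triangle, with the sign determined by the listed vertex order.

[FJC]:[KXC] = 15/8

Choose coordinates U = (0, 0), F = (1, 0), K = (0, 1), Z = (4, -1).
1. J lies on line UF with UJ:JF = 2:(-5) ⇒ J = (-2/3, 0)
2. C is where the line through U parallel to FZ meets line JZ ⇒ C = (6/5, -2/5)
3. R is where the line through J parallel to KC meets line FK ⇒ R = (-32/3, 35/3)
4. X lies on line RZ with RX:XZ = 1:2 ⇒ X = (-52/9, 67/9)
2·[FJC] = 2/3, 2·[KXC] = 16/45
[FJC]:[KXC] = 2/3:16/45 = 15/8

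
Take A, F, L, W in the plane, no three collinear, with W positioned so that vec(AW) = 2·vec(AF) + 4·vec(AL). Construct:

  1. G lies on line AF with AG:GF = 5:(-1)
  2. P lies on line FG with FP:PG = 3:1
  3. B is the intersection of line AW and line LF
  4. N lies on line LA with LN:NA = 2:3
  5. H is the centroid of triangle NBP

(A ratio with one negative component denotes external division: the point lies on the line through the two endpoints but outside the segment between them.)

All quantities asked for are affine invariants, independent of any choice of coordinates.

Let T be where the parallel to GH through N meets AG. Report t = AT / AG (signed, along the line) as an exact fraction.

t = 321/380

Work in coordinates with A = (0, 0), F = (1, 0), L = (0, 1), W = (2, 4).
1. G lies on line AF with AG:GF = 5:(-1) ⇒ G = (5/4, 0)
2. P lies on line FG with FP:PG = 3:1 ⇒ P = (19/16, 0)
3. B is the intersection of line AW and line LF ⇒ B = (1/3, 2/3)
4. N lies on line LA with LN:NA = 2:3 ⇒ N = (0, 3/5)
5. H is the centroid of triangle NBP ⇒ H = (73/144, 19/45)
through N parallel to GH: direction (-107/144, 19/45); meets AG at T = (321/304, 0)
T = A + t·(G−A) with t = 321/380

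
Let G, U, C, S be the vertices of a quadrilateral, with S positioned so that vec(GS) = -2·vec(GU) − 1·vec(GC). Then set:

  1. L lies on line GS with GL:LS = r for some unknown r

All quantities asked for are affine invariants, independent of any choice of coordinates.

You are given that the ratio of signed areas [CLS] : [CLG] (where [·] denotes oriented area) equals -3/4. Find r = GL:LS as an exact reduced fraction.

r = 4/3

Work in coordinates with G = (0, 0), U = (1, 0), C = (0, 1), S = (-2, -1).
1. With GL:LS = r, write λ = r/(r+1) so L = G + λ·(S−G); L is affine-linear in λ
Every point depending on L is an affine combination of L and λ-independent points, so each such coordinate is linear in λ; the λ² term in each signed area is a multiple of (S−G)×(S−G) = 0, so 2·[CLS] and 2·[CLG] are each linear in λ. Evaluating at λ=0 and λ=1:
  2·[CLS] = 2·λ − 2,   2·[CLG] = 2·λ
So [CLS]:[CLG] = (2·λ − 2) / (2·λ). Setting this equal to -3/4:
  2·λ − 2 = -3/4·(2·λ)  ⇒  λ = 4/7
Then r = λ/(1−λ) = (4/7)/(3/7) = 4/3. Check: with r = 4/3, L = (-8/7, -4/7) and [CLS]:[CLG] = -3/4 as required.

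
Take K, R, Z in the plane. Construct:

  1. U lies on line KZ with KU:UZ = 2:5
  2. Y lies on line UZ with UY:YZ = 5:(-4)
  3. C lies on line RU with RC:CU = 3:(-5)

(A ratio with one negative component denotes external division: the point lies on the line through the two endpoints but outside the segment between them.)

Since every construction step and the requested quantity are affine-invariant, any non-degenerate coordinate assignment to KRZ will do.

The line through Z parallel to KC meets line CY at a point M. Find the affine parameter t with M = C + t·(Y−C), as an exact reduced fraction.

Set K = (0, 0), R = (1, 0), Z = (0, 1); any affine frame gives the same invariant.
1. U lies on line KZ with KU:UZ = 2:5 ⇒ U = (0, 2/7)
2. Y lies on line UZ with UY:YZ = 5:(-4) ⇒ Y = (0, 27/7)
3. C lies on line RU with RC:CU = 3:(-5) ⇒ C = (5/2, -3/7)
through Z parallel to KC: direction (5/2, -3/7); meets CY at M = (50/27, 43/63)
M = C + t·(Y−C) with t = 7/27

t = 7/27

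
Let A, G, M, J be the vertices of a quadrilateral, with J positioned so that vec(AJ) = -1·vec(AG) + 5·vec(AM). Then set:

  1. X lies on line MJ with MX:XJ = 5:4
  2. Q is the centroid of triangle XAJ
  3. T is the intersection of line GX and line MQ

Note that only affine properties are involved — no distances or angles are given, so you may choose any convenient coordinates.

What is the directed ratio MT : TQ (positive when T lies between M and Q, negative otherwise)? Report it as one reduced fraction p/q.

Choose coordinates A = (0, 0), G = (1, 0), M = (0, 1), J = (-1, 5).
1. X lies on line MJ with MX:XJ = 5:4 ⇒ X = (-5/9, 29/9)
2. Q is the centroid of triangle XAJ ⇒ Q = (-14/27, 74/27)
3. T is the intersection of line GX and line MQ ⇒ T = (-5/6, 319/84)
T = M + t·(Q−M) with t = 45/28, so MT:TQ = t:(1−t) = 45/28:-17/28

MT:TQ = -45/17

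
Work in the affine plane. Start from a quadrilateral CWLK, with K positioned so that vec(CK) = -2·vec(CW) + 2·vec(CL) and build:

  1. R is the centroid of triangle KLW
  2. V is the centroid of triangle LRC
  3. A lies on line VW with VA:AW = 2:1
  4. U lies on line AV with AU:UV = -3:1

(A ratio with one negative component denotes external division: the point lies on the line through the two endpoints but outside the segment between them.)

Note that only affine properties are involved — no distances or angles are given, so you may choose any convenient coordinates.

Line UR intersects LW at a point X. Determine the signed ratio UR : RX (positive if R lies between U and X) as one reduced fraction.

UR:RX = 7/9

Assign C = (0, 0), W = (1, 0), L = (0, 1), K = (-2, 2) — the answer is frame-independent, so this choice is without loss of generality.
1. R is the centroid of triangle KLW ⇒ R = (-1/3, 1)
2. V is the centroid of triangle LRC ⇒ V = (-1/9, 2/3)
3. A lies on line VW with VA:AW = 2:1 ⇒ A = (17/27, 2/9)
4. U lies on line AV with AU:UV = -3:1 ⇒ U = (-13/27, 8/9)
line UR meets LW at X = (-1/7, 8/7)
R = U + t·(X−U) with t = 7/16, so UR:RX = 7/16:9/16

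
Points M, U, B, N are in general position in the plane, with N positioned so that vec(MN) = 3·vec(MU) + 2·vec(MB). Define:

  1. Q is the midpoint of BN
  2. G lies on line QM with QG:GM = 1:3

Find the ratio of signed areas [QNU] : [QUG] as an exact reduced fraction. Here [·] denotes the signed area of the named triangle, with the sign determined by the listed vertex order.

Assign M = (0, 0), U = (1, 0), B = (0, 1), N = (3, 2) — the answer is frame-independent, so this choice is without loss of generality.
1. Q is the midpoint of BN ⇒ Q = (3/2, 3/2)
2. G lies on line QM with QG:GM = 1:3 ⇒ G = (9/8, 9/8)
2·[QNU] = -2, 2·[QUG] = -3/8
[QNU]:[QUG] = -2:-3/8 = 16/3

[QNU]:[QUG] = 16/3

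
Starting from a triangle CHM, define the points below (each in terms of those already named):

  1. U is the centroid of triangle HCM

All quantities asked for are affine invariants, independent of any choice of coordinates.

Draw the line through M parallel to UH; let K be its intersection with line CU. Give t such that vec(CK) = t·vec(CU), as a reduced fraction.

t = 2

Work in coordinates with C = (0, 0), H = (1, 0), M = (0, 1).
1. U is the centroid of triangle HCM ⇒ U = (1/3, 1/3)
through M parallel to UH: direction (2/3, -1/3); meets CU at K = (2/3, 2/3)
K = C + t·(U−C) with t = 2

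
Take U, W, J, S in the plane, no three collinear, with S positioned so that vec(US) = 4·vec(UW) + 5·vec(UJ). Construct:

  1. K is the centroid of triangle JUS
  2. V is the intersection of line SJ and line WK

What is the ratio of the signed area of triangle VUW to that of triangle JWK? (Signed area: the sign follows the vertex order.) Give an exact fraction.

Choose coordinates U = (0, 0), W = (1, 0), J = (0, 1), S = (4, 5).
1. K is the centroid of triangle JUS ⇒ K = (4/3, 2)
2. V is the intersection of line SJ and line WK ⇒ V = (7/5, 12/5)
2·[VUW] = 12/5, 2·[JWK] = 7/3
[VUW]:[JWK] = 12/5:7/3 = 36/35

[VUW]:[JWK] = 36/35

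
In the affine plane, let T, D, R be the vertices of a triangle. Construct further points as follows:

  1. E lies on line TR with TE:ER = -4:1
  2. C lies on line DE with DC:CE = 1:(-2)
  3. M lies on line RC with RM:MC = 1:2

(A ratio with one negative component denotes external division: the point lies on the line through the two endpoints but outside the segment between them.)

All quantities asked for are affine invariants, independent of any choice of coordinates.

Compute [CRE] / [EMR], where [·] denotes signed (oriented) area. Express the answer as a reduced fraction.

Work in coordinates with T = (0, 0), D = (1, 0), R = (0, 1).
1. E lies on line TR with TE:ER = -4:1 ⇒ E = (0, 4/3)
2. C lies on line DE with DC:CE = 1:(-2) ⇒ C = (2, -4/3)
3. M lies on line RC with RM:MC = 1:2 ⇒ M = (2/3, 2/9)
2·[CRE] = -2/3, 2·[EMR] = -2/9
[CRE]:[EMR] = -2/3:-2/9 = 3

[CRE]:[EMR] = 3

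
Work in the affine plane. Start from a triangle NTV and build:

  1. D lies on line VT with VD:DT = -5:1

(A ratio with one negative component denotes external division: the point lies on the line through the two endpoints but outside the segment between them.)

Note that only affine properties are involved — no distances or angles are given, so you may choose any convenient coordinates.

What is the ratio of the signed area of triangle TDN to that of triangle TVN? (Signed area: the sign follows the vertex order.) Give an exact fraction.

Work in coordinates with N = (0, 0), T = (1, 0), V = (0, 1).
1. D lies on line VT with VD:DT = -5:1 ⇒ D = (5/4, -1/4)
2·[TDN] = -1/4, 2·[TVN] = 1
[TDN]:[TVN] = -1/4:1 = -1/4

[TDN]:[TVN] = -1/4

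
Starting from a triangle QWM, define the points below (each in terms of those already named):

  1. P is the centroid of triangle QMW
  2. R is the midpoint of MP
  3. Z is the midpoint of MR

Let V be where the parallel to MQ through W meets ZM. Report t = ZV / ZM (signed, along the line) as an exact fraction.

Assign Q = (0, 0), W = (1, 0), M = (0, 1) — the answer is frame-independent, so this choice is without loss of generality.
1. P is the centroid of triangle QMW ⇒ P = (1/3, 1/3)
2. R is the midpoint of MP ⇒ R = (1/6, 2/3)
3. Z is the midpoint of MR ⇒ Z = (1/12, 5/6)
through W parallel to MQ: direction (0, -1); meets ZM at V = (1, -1)
V = Z + t·(M−Z) with t = -11

t = -11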